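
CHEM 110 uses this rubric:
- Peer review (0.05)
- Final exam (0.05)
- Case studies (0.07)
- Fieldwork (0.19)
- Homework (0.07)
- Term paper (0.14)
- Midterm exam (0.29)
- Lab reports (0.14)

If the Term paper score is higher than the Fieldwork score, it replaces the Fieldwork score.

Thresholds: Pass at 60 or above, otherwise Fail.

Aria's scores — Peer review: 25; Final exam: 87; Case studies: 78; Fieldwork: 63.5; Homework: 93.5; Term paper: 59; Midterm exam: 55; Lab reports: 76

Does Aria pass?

Pass

Term paper (59) ≤ Fieldwork (63.5), so Fieldwork stays at 63.5.
Weighted total:
  Peer review 25 × 0.05 = 1.25
  Final exam 87 × 0.05 = 4.35
  Case studies 78 × 0.07 = 5.46
  Fieldwork 63.5 × 0.19 = 12.065
  Homework 93.5 × 0.07 = 6.545
  Term paper 59 × 0.14 = 8.26
  Midterm exam 55 × 0.29 = 15.95
  Lab reports 76 × 0.14 = 10.64
Sum = 64.52
64.52 ≥ 60 → Pass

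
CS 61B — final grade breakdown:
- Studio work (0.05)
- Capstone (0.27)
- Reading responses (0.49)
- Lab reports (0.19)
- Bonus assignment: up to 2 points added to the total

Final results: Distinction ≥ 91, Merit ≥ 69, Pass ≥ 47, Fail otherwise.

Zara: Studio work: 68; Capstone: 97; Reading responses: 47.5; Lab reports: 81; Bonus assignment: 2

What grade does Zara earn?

Weighted total:
  Studio work 68 × 0.05 = 3.4
  Capstone 97 × 0.27 = 26.19
  Reading responses 47.5 × 0.49 = 23.275
  Lab reports 81 × 0.19 = 15.39
Sum = 68.255
Bonus assignment: 68.255 + 2 = 70.255
70.255 is ≥ 69 and < 91 → Merit

Merit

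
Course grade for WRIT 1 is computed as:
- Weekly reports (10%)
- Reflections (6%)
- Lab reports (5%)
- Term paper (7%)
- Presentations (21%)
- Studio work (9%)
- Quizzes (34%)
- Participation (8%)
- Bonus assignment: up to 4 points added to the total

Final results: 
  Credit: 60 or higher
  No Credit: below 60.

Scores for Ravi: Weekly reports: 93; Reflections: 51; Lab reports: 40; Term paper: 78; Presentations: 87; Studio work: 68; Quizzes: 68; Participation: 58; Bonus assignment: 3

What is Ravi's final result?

Weighted total:
  Weekly reports 93 × 0.1 = 9.3
  Reflections 51 × 0.06 = 3.06
  Lab reports 40 × 0.05 = 2
  Term paper 78 × 0.07 = 5.46
  Presentations 87 × 0.21 = 18.27
  Studio work 68 × 0.09 = 6.12
  Quizzes 68 × 0.34 = 23.12
  Participation 58 × 0.08 = 4.64
Sum = 71.97
Bonus assignment: 71.97 + 3 = 74.97
74.97 ≥ 60 → Credit

Credit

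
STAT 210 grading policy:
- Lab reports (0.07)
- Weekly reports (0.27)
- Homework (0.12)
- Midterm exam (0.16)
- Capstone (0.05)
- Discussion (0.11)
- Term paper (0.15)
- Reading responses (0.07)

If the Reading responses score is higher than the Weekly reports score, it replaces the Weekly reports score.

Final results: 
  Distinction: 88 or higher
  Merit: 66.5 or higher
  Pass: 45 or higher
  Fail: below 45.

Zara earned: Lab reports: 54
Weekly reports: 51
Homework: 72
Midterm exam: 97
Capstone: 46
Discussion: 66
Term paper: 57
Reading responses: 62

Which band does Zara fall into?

Merit

Reading responses (62) > Weekly reports (51), so Weekly reports counts as 62.
Weighted total:
  Lab reports 54 × 0.07 = 3.78
  Weekly reports 62 × 0.27 = 16.74
  Homework 72 × 0.12 = 8.64
  Midterm exam 97 × 0.16 = 15.52
  Capstone 46 × 0.05 = 2.3
  Discussion 66 × 0.11 = 7.26
  Term paper 57 × 0.15 = 8.55
  Reading responses 62 × 0.07 = 4.34
Sum = 67.13
67.13 is ≥ 66.5 and < 88 → Merit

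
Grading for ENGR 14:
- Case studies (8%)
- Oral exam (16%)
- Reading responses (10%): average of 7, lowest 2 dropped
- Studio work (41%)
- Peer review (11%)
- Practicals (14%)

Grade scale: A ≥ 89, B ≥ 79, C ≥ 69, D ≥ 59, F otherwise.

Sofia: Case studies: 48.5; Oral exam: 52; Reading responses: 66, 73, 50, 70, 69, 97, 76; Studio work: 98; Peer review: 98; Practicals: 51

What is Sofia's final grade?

C

Reading responses: drop 50, 66 → average of remaining 5 = 385/5 = 77
Weighted total:
  Case studies 48.5 × 0.08 = 3.88
  Oral exam 52 × 0.16 = 8.32
  Reading responses 77 × 0.1 = 7.7
  Studio work 98 × 0.41 = 40.18
  Peer review 98 × 0.11 = 10.78
  Practicals 51 × 0.14 = 7.14
Sum = 78
78 is ≥ 69 and < 79 → C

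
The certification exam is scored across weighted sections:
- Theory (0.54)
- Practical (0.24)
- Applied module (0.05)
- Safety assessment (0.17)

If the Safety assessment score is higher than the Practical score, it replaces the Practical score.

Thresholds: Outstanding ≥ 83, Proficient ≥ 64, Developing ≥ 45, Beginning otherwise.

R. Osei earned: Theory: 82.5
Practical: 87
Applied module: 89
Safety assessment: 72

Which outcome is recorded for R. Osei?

Proficient

Safety assessment (72) ≤ Practical (87), so Practical stays at 87.
Weighted total:
  Theory 82.5 × 0.54 = 44.55
  Practical 87 × 0.24 = 20.88
  Applied module 89 × 0.05 = 4.45
  Safety assessment 72 × 0.17 = 12.24
Sum = 82.12
82.12 is ≥ 64 and < 83 → Proficient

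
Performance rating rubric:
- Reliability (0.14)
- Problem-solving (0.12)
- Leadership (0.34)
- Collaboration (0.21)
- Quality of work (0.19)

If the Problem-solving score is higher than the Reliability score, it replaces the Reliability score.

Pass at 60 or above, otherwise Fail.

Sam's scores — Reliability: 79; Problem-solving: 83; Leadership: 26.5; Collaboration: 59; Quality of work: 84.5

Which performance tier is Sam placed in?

Fail

Problem-solving (83) > Reliability (79), so Reliability counts as 83.
Weighted total:
  Reliability 83 × 0.14 = 11.62
  Problem-solving 83 × 0.12 = 9.96
  Leadership 26.5 × 0.34 = 9.01
  Collaboration 59 × 0.21 = 12.39
  Quality of work 84.5 × 0.19 = 16.055
Sum = 59.035
59.035 < 60 → Fail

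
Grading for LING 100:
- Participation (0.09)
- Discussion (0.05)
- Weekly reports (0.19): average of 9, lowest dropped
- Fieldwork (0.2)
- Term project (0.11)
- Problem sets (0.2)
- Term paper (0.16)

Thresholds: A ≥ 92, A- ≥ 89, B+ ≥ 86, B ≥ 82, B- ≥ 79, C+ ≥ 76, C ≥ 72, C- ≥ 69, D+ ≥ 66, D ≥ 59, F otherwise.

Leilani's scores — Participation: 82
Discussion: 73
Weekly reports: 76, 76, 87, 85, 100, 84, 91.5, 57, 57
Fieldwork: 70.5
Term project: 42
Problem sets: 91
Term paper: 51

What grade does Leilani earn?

Weekly reports: drop 57 → average of remaining 8 = 656.5/8 = 82.0625
Weighted total:
  Participation 82 × 0.09 = 7.38
  Discussion 73 × 0.05 = 3.65
  Weekly reports 82.0625 × 0.19 = 15.591875
  Fieldwork 70.5 × 0.2 = 14.1
  Term project 42 × 0.11 = 4.62
  Problem sets 91 × 0.2 = 18.2
  Term paper 51 × 0.16 = 8.16
Sum = 71.701875
71.701875 is ≥ 69 and < 72 → C-

C-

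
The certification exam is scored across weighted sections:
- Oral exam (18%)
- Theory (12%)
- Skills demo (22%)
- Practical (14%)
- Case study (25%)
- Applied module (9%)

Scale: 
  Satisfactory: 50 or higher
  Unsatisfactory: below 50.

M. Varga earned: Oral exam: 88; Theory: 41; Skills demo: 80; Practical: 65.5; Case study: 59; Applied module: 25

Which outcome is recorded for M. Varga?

Weighted total:
  Oral exam 88 × 0.18 = 15.84
  Theory 41 × 0.12 = 4.92
  Skills demo 80 × 0.22 = 17.6
  Practical 65.5 × 0.14 = 9.17
  Case study 59 × 0.25 = 14.75
  Applied module 25 × 0.09 = 2.25
Sum = 64.53
64.53 ≥ 50 → Satisfactory

Satisfactory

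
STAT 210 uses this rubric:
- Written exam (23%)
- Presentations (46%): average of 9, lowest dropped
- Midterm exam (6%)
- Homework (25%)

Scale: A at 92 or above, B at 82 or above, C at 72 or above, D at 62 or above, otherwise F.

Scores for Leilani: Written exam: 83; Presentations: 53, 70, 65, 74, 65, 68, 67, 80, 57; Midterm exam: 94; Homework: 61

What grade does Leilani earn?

D

Presentations: drop 53 → average of remaining 8 = 546/8 = 68.25
Weighted total:
  Written exam 83 × 0.23 = 19.09
  Presentations 68.25 × 0.46 = 31.395
  Midterm exam 94 × 0.06 = 5.64
  Homework 61 × 0.25 = 15.25
Sum = 71.375
71.375 is ≥ 62 and < 72 → D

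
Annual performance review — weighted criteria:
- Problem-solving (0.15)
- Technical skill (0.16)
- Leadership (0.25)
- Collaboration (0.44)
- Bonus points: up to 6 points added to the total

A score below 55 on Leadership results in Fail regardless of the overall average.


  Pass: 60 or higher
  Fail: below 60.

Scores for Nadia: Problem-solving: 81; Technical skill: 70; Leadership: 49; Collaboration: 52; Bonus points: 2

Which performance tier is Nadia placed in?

Leadership score 49 < 55: minimum not met.
Weighted total:
  Problem-solving 81 × 0.15 = 12.15
  Technical skill 70 × 0.16 = 11.2
  Leadership 49 × 0.25 = 12.25
  Collaboration 52 × 0.44 = 22.88
Sum = 58.48
Bonus points: 58.48 + 2 = 60.48
Because the Leadership minimum was not met, the result is Fail.

Fail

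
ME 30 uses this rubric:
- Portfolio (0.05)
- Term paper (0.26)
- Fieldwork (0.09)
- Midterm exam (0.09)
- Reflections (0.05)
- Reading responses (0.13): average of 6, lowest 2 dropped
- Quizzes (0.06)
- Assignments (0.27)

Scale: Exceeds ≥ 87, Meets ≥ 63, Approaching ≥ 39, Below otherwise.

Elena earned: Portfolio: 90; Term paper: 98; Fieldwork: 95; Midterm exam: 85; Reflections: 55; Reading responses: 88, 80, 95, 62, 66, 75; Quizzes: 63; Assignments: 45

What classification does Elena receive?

Meets

Reading responses: drop 62, 66 → average of remaining 4 = 338/4 = 84.5
Weighted total:
  Portfolio 90 × 0.05 = 4.5
  Term paper 98 × 0.26 = 25.48
  Fieldwork 95 × 0.09 = 8.55
  Midterm exam 85 × 0.09 = 7.65
  Reflections 55 × 0.05 = 2.75
  Reading responses 84.5 × 0.13 = 10.985
  Quizzes 63 × 0.06 = 3.78
  Assignments 45 × 0.27 = 12.15
Sum = 75.845
75.845 is ≥ 63 and < 87 → Meets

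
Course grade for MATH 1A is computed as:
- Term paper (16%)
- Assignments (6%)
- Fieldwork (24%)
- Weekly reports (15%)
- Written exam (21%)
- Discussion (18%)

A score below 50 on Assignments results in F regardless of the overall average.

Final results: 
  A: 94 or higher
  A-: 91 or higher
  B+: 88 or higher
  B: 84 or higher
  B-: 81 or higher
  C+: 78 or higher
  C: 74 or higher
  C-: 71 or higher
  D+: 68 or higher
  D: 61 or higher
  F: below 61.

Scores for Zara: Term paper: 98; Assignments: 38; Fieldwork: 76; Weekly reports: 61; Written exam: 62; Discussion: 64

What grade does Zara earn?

Assignments score 38 < 50: minimum not met.
Weighted total:
  Term paper 98 × 0.16 = 15.68
  Assignments 38 × 0.06 = 2.28
  Fieldwork 76 × 0.24 = 18.24
  Weekly reports 61 × 0.15 = 9.15
  Written exam 62 × 0.21 = 13.02
  Discussion 64 × 0.18 = 11.52
Sum = 69.89
Because the Assignments minimum was not met, the result is F.

F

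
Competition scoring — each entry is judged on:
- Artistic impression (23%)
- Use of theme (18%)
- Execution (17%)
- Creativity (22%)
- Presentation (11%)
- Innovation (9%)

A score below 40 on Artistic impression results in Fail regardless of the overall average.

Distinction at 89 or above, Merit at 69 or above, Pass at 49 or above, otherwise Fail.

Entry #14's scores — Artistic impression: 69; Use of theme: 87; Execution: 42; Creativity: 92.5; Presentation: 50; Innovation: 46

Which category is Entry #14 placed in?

Pass

Artistic impression score 69 ≥ 40: minimum met.
Weighted total:
  Artistic impression 69 × 0.23 = 15.87
  Use of theme 87 × 0.18 = 15.66
  Execution 42 × 0.17 = 7.14
  Creativity 92.5 × 0.22 = 20.35
  Presentation 50 × 0.11 = 5.5
  Innovation 46 × 0.09 = 4.14
Sum = 68.66
68.66 is ≥ 49 and < 69 → Pass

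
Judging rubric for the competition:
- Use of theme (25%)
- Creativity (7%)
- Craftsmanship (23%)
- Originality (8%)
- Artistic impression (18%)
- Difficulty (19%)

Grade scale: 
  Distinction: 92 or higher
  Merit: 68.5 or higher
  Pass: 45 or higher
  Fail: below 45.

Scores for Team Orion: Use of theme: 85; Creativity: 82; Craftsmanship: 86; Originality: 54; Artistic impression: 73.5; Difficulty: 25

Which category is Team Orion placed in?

Weighted total:
  Use of theme 85 × 0.25 = 21.25
  Creativity 82 × 0.07 = 5.74
  Craftsmanship 86 × 0.23 = 19.78
  Originality 54 × 0.08 = 4.32
  Artistic impression 73.5 × 0.18 = 13.23
  Difficulty 25 × 0.19 = 4.75
Sum = 69.07
69.07 is ≥ 68.5 and < 92 → Merit

Merit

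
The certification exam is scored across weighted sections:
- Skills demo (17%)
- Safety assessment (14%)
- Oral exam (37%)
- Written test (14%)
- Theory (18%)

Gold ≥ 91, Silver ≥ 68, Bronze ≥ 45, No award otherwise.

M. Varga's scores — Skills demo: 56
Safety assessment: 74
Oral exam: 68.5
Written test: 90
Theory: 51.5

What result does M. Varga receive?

Bronze

Weighted total:
  Skills demo 56 × 0.17 = 9.52
  Safety assessment 74 × 0.14 = 10.36
  Oral exam 68.5 × 0.37 = 25.345
  Written test 90 × 0.14 = 12.6
  Theory 51.5 × 0.18 = 9.27
Sum = 67.095
67.095 is ≥ 45 and < 68 → Bronze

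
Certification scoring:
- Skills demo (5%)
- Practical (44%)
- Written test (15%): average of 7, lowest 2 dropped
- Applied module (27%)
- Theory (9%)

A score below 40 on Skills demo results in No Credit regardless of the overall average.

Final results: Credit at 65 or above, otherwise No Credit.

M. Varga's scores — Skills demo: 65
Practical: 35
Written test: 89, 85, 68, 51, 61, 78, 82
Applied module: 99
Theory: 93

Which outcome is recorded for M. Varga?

Written test: drop 51, 61 → average of remaining 5 = 402/5 = 80.4
Skills demo score 65 ≥ 40: minimum met.
Weighted total:
  Skills demo 65 × 0.05 = 3.25
  Practical 35 × 0.44 = 15.4
  Written test 80.4 × 0.15 = 12.06
  Applied module 99 × 0.27 = 26.73
  Theory 93 × 0.09 = 8.37
Sum = 65.81
65.81 ≥ 65 → Credit

Credit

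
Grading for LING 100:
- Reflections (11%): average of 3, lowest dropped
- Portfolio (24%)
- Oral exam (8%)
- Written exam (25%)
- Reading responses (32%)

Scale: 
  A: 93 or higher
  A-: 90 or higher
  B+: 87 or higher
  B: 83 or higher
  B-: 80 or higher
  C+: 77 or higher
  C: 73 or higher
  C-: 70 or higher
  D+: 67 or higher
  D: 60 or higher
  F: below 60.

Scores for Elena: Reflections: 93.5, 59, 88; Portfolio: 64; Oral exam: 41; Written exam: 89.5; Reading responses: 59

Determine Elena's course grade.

Reflections: drop 59 → average of remaining 2 = 181.5/2 = 90.75
Weighted total:
  Reflections 90.75 × 0.11 = 9.9825
  Portfolio 64 × 0.24 = 15.36
  Oral exam 41 × 0.08 = 3.28
  Written exam 89.5 × 0.25 = 22.375
  Reading responses 59 × 0.32 = 18.88
Sum = 69.8775
69.8775 is ≥ 67 and < 70 → D+

D+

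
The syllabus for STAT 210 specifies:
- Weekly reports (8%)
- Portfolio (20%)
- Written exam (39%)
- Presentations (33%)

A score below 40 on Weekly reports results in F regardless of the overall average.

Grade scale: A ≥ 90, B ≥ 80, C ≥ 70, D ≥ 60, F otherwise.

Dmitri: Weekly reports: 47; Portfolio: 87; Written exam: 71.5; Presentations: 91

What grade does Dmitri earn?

Weekly reports score 47 ≥ 40: minimum met.
Weighted total:
  Weekly reports 47 × 0.08 = 3.76
  Portfolio 87 × 0.2 = 17.4
  Written exam 71.5 × 0.39 = 27.885
  Presentations 91 × 0.33 = 30.03
Sum = 79.075
79.075 is ≥ 70 and < 80 → C

C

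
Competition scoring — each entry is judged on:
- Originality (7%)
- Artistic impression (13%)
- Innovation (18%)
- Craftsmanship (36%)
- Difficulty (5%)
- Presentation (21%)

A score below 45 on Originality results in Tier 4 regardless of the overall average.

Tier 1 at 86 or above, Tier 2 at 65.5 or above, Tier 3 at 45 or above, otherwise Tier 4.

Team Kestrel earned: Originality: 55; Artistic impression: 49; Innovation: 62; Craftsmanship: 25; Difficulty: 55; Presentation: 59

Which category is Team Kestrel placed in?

Tier 3

Originality score 55 ≥ 45: minimum met.
Weighted total:
  Originality 55 × 0.07 = 3.85
  Artistic impression 49 × 0.13 = 6.37
  Innovation 62 × 0.18 = 11.16
  Craftsmanship 25 × 0.36 = 9
  Difficulty 55 × 0.05 = 2.75
  Presentation 59 × 0.21 = 12.39
Sum = 45.52
45.52 is ≥ 45 and < 65.5 → Tier 3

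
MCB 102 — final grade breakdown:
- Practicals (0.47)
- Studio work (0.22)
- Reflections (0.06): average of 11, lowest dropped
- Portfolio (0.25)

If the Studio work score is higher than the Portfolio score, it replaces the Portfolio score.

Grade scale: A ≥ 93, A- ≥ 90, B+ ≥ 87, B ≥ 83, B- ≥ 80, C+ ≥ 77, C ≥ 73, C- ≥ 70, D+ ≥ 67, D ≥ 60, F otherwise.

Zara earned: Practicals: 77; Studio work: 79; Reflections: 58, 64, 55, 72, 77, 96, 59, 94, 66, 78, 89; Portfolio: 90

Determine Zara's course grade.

B-

Reflections: drop 55 → average of remaining 10 = 753/10 = 75.3
Studio work (79) ≤ Portfolio (90), so Portfolio stays at 90.
Weighted total:
  Practicals 77 × 0.47 = 36.19
  Studio work 79 × 0.22 = 17.38
  Reflections 75.3 × 0.06 = 4.518
  Portfolio 90 × 0.25 = 22.5
Sum = 80.588
80.588 is ≥ 80 and < 83 → B-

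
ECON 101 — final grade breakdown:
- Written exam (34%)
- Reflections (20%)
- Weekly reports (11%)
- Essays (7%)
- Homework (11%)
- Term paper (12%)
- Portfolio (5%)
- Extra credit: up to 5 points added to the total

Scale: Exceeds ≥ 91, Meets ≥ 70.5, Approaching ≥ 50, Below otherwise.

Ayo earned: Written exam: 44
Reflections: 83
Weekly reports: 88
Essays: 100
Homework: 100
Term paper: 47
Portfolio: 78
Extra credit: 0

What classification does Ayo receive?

Approaching

Weighted total:
  Written exam 44 × 0.34 = 14.96
  Reflections 83 × 0.2 = 16.6
  Weekly reports 88 × 0.11 = 9.68
  Essays 100 × 0.07 = 7
  Homework 100 × 0.11 = 11
  Term paper 47 × 0.12 = 5.64
  Portfolio 78 × 0.05 = 3.9
Sum = 68.78
Extra credit: 68.78 + 0 = 68.78
68.78 is ≥ 50 and < 70.5 → Approaching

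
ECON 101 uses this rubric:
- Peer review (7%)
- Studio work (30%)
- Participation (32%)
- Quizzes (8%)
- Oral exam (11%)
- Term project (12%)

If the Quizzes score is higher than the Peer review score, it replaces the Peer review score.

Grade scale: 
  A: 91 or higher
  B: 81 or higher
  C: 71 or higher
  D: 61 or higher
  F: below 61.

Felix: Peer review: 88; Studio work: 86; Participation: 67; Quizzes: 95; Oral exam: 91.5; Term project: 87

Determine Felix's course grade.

B

Quizzes (95) > Peer review (88), so Peer review counts as 95.
Weighted total:
  Peer review 95 × 0.07 = 6.65
  Studio work 86 × 0.3 = 25.8
  Participation 67 × 0.32 = 21.44
  Quizzes 95 × 0.08 = 7.6
  Oral exam 91.5 × 0.11 = 10.065
  Term project 87 × 0.12 = 10.44
Sum = 81.995
81.995 is ≥ 81 and < 91 → B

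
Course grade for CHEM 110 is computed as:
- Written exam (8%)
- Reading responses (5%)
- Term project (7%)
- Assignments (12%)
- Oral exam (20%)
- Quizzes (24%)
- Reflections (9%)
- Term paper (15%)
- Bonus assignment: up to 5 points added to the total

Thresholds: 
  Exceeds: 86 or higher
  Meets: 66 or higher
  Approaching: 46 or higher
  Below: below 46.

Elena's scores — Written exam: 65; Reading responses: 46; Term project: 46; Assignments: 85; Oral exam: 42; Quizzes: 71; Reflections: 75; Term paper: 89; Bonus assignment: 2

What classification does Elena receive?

Meets

Weighted total:
  Written exam 65 × 0.08 = 5.2
  Reading responses 46 × 0.05 = 2.3
  Term project 46 × 0.07 = 3.22
  Assignments 85 × 0.12 = 10.2
  Oral exam 42 × 0.2 = 8.4
  Quizzes 71 × 0.24 = 17.04
  Reflections 75 × 0.09 = 6.75
  Term paper 89 × 0.15 = 13.35
Sum = 66.46
Bonus assignment: 66.46 + 2 = 68.46
68.46 is ≥ 66 and < 86 → Meets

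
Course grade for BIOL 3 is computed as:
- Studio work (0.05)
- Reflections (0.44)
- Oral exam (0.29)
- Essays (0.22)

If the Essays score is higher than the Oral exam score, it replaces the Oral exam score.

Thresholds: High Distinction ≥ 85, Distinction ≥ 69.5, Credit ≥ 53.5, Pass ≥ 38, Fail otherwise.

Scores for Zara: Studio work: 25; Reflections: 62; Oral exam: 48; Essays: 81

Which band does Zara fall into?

Essays (81) > Oral exam (48), so Oral exam counts as 81.
Weighted total:
  Studio work 25 × 0.05 = 1.25
  Reflections 62 × 0.44 = 27.28
  Oral exam 81 × 0.29 = 23.49
  Essays 81 × 0.22 = 17.82
Sum = 69.84
69.84 is ≥ 69.5 and < 85 → Distinction

Distinction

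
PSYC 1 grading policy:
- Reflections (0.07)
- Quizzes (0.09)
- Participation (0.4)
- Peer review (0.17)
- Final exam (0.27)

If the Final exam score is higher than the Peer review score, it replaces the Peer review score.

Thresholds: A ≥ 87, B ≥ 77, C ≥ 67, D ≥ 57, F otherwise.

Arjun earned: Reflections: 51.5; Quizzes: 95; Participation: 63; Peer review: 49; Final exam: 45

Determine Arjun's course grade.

Final exam (45) ≤ Peer review (49), so Peer review stays at 49.
Weighted total:
  Reflections 51.5 × 0.07 = 3.605
  Quizzes 95 × 0.09 = 8.55
  Participation 63 × 0.4 = 25.2
  Peer review 49 × 0.17 = 8.33
  Final exam 45 × 0.27 = 12.15
Sum = 57.835
57.835 is ≥ 57 and < 67 → D

D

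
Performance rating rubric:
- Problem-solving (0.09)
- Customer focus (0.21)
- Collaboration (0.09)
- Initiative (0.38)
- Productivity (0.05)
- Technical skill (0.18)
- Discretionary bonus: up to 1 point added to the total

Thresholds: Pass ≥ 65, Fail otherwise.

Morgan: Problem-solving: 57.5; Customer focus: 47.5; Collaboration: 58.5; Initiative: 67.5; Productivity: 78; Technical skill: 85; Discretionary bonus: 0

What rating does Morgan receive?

Weighted total:
  Problem-solving 57.5 × 0.09 = 5.175
  Customer focus 47.5 × 0.21 = 9.975
  Collaboration 58.5 × 0.09 = 5.265
  Initiative 67.5 × 0.38 = 25.65
  Productivity 78 × 0.05 = 3.9
  Technical skill 85 × 0.18 = 15.3
Sum = 65.265
Discretionary bonus: 65.265 + 0 = 65.265
65.265 ≥ 65 → Pass

Pass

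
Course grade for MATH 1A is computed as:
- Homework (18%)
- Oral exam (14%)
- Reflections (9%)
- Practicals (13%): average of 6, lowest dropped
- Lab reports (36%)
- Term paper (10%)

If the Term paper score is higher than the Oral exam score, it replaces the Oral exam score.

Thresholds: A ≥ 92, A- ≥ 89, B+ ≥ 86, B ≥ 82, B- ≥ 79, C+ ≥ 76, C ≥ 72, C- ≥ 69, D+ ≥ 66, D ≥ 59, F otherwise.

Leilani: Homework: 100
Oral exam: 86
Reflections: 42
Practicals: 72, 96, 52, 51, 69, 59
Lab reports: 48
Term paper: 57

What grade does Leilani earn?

D

Practicals: drop 51 → average of remaining 5 = 348/5 = 69.6
Term paper (57) ≤ Oral exam (86), so Oral exam stays at 86.
Weighted total:
  Homework 100 × 0.18 = 18
  Oral exam 86 × 0.14 = 12.04
  Reflections 42 × 0.09 = 3.78
  Practicals 69.6 × 0.13 = 9.048
  Lab reports 48 × 0.36 = 17.28
  Term paper 57 × 0.1 = 5.7
Sum = 65.848
65.848 is ≥ 59 and < 66 → D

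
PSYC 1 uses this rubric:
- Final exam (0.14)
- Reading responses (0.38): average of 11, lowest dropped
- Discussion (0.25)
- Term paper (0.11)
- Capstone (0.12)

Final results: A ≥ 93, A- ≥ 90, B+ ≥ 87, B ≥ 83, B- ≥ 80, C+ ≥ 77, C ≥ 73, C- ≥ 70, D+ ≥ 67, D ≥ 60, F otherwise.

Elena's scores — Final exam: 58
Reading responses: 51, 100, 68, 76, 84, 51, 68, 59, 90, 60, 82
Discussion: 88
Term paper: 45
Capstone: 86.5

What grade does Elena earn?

C

Reading responses: drop 51 → average of remaining 10 = 738/10 = 73.8
Weighted total:
  Final exam 58 × 0.14 = 8.12
  Reading responses 73.8 × 0.38 = 28.044
  Discussion 88 × 0.25 = 22
  Term paper 45 × 0.11 = 4.95
  Capstone 86.5 × 0.12 = 10.38
Sum = 73.494
73.494 is ≥ 73 and < 77 → C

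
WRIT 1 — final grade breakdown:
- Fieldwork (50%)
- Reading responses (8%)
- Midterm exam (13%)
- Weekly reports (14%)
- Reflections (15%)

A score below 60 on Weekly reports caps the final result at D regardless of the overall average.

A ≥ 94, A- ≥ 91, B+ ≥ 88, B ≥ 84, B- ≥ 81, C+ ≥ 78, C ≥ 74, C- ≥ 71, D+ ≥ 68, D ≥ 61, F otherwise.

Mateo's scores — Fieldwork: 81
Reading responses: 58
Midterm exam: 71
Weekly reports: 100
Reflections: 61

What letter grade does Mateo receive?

Weekly reports score 100 ≥ 60: minimum met.
Weighted total:
  Fieldwork 81 × 0.5 = 40.5
  Reading responses 58 × 0.08 = 4.64
  Midterm exam 71 × 0.13 = 9.23
  Weekly reports 100 × 0.14 = 14
  Reflections 61 × 0.15 = 9.15
Sum = 77.52
77.52 is ≥ 74 and < 78 → C

C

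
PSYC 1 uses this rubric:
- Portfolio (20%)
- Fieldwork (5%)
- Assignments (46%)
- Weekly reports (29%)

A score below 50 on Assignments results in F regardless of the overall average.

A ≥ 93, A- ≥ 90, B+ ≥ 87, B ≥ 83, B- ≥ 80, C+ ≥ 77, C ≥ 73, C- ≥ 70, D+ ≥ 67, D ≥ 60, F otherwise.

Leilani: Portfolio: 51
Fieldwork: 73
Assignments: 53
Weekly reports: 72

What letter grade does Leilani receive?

Assignments score 53 ≥ 50: minimum met.
Weighted total:
  Portfolio 51 × 0.2 = 10.2
  Fieldwork 73 × 0.05 = 3.65
  Assignments 53 × 0.46 = 24.38
  Weekly reports 72 × 0.29 = 20.88
Sum = 59.11
59.11 < 60 → F

F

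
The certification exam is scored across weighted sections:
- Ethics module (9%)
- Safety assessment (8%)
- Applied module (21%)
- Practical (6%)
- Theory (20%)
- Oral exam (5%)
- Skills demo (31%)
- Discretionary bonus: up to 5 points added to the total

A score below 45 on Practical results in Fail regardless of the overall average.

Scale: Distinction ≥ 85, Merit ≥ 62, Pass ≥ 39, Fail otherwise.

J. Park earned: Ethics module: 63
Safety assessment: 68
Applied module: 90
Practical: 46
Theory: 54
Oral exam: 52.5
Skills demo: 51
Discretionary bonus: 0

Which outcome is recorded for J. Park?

Merit

Practical score 46 ≥ 45: minimum met.
Weighted total:
  Ethics module 63 × 0.09 = 5.67
  Safety assessment 68 × 0.08 = 5.44
  Applied module 90 × 0.21 = 18.9
  Practical 46 × 0.06 = 2.76
  Theory 54 × 0.2 = 10.8
  Oral exam 52.5 × 0.05 = 2.625
  Skills demo 51 × 0.31 = 15.81
Sum = 62.005
Discretionary bonus: 62.005 + 0 = 62.005
62.005 is ≥ 62 and < 85 → Merit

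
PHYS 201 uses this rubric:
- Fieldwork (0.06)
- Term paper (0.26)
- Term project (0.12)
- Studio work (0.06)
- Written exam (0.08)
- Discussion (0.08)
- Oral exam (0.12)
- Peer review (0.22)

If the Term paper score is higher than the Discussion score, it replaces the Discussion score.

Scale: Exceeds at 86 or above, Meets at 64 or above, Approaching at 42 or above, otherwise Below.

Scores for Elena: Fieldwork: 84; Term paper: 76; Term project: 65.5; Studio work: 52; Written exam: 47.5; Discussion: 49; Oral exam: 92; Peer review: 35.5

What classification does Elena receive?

Term paper (76) > Discussion (49), so Discussion counts as 76.
Weighted total:
  Fieldwork 84 × 0.06 = 5.04
  Term paper 76 × 0.26 = 19.76
  Term project 65.5 × 0.12 = 7.86
  Studio work 52 × 0.06 = 3.12
  Written exam 47.5 × 0.08 = 3.8
  Discussion 76 × 0.08 = 6.08
  Oral exam 92 × 0.12 = 11.04
  Peer review 35.5 × 0.22 = 7.81
Sum = 64.51
64.51 is ≥ 64 and < 86 → Meets

Meets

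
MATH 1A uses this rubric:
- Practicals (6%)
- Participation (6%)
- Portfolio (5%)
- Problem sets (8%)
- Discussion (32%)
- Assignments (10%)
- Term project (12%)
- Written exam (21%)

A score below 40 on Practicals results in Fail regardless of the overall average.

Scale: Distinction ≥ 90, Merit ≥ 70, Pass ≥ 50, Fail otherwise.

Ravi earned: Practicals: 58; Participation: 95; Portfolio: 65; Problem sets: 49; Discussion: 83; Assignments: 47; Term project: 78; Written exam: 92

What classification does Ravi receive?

Merit

Practicals score 58 ≥ 40: minimum met.
Weighted total:
  Practicals 58 × 0.06 = 3.48
  Participation 95 × 0.06 = 5.7
  Portfolio 65 × 0.05 = 3.25
  Problem sets 49 × 0.08 = 3.92
  Discussion 83 × 0.32 = 26.56
  Assignments 47 × 0.1 = 4.7
  Term project 78 × 0.12 = 9.36
  Written exam 92 × 0.21 = 19.32
Sum = 76.29
76.29 is ≥ 70 and < 90 → Merit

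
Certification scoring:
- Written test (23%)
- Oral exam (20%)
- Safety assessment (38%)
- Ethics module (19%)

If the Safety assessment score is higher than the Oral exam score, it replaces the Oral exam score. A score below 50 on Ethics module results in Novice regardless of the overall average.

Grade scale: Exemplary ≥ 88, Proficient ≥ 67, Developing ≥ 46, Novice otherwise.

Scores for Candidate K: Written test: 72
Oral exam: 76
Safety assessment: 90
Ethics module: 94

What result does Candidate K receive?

Safety assessment (90) > Oral exam (76), so Oral exam counts as 90.
Ethics module score 94 ≥ 50: minimum met.
Weighted total:
  Written test 72 × 0.23 = 16.56
  Oral exam 90 × 0.2 = 18
  Safety assessment 90 × 0.38 = 34.2
  Ethics module 94 × 0.19 = 17.86
Sum = 86.62
86.62 is ≥ 67 and < 88 → Proficient

Proficient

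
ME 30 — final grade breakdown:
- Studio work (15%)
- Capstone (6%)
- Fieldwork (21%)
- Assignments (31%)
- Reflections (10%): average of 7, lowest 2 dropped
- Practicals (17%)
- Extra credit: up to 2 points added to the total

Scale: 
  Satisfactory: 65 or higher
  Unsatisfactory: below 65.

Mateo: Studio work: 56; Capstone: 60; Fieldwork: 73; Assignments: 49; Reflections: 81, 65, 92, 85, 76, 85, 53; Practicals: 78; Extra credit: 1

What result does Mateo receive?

Satisfactory

Reflections: drop 53, 65 → average of remaining 5 = 419/5 = 83.8
Weighted total:
  Studio work 56 × 0.15 = 8.4
  Capstone 60 × 0.06 = 3.6
  Fieldwork 73 × 0.21 = 15.33
  Assignments 49 × 0.31 = 15.19
  Reflections 83.8 × 0.1 = 8.38
  Practicals 78 × 0.17 = 13.26
Sum = 64.16
Extra credit: 64.16 + 1 = 65.16
65.16 ≥ 65 → Satisfactory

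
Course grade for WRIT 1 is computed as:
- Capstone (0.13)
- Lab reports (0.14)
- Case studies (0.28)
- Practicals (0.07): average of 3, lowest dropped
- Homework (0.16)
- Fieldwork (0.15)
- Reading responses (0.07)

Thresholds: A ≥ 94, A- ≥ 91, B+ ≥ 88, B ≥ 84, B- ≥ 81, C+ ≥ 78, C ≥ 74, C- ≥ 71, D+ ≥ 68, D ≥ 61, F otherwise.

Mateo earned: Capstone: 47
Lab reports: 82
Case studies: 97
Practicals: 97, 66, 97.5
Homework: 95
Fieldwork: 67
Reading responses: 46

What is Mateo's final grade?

Practicals: drop 66 → average of remaining 2 = 194.5/2 = 97.25
Weighted total:
  Capstone 47 × 0.13 = 6.11
  Lab reports 82 × 0.14 = 11.48
  Case studies 97 × 0.28 = 27.16
  Practicals 97.25 × 0.07 = 6.8075
  Homework 95 × 0.16 = 15.2
  Fieldwork 67 × 0.15 = 10.05
  Reading responses 46 × 0.07 = 3.22
Sum = 80.0275
80.0275 is ≥ 78 and < 81 → C+

C+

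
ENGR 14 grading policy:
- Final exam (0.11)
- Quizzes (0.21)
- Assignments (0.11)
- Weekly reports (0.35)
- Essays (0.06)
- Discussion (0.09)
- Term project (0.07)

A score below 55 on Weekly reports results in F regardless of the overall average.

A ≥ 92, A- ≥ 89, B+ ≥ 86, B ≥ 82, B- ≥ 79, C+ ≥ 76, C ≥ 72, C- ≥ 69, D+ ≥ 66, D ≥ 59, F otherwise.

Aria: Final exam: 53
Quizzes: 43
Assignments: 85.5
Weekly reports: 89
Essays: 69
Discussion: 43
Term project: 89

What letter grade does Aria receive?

Weekly reports score 89 ≥ 55: minimum met.
Weighted total:
  Final exam 53 × 0.11 = 5.83
  Quizzes 43 × 0.21 = 9.03
  Assignments 85.5 × 0.11 = 9.405
  Weekly reports 89 × 0.35 = 31.15
  Essays 69 × 0.06 = 4.14
  Discussion 43 × 0.09 = 3.87
  Term project 89 × 0.07 = 6.23
Sum = 69.655
69.655 is ≥ 69 and < 72 → C-

C-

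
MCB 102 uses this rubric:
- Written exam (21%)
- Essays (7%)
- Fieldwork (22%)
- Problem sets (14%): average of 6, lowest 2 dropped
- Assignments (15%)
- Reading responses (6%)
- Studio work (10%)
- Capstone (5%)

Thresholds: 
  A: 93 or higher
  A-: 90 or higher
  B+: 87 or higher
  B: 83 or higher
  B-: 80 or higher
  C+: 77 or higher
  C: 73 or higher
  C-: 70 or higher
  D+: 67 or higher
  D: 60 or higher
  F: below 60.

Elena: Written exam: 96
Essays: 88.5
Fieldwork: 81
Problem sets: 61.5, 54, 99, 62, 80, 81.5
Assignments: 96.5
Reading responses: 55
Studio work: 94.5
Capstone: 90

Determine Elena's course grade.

B+

Problem sets: drop 54, 61.5 → average of remaining 4 = 322.5/4 = 80.625
Weighted total:
  Written exam 96 × 0.21 = 20.16
  Essays 88.5 × 0.07 = 6.195
  Fieldwork 81 × 0.22 = 17.82
  Problem sets 80.625 × 0.14 = 11.2875
  Assignments 96.5 × 0.15 = 14.475
  Reading responses 55 × 0.06 = 3.3
  Studio work 94.5 × 0.1 = 9.45
  Capstone 90 × 0.05 = 4.5
Sum = 87.1875
87.1875 is ≥ 87 and < 90 → B+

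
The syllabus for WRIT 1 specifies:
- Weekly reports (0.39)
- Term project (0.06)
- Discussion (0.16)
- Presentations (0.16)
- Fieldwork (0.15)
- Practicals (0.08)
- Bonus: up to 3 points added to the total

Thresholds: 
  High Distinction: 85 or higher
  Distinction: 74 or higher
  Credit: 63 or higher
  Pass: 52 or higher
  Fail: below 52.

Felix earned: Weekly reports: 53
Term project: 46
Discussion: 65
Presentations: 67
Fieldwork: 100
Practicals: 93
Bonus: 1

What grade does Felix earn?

Weighted total:
  Weekly reports 53 × 0.39 = 20.67
  Term project 46 × 0.06 = 2.76
  Discussion 65 × 0.16 = 10.4
  Presentations 67 × 0.16 = 10.72
  Fieldwork 100 × 0.15 = 15
  Practicals 93 × 0.08 = 7.44
Sum = 66.99
Bonus: 66.99 + 1 = 67.99
67.99 is ≥ 63 and < 74 → Credit

Credit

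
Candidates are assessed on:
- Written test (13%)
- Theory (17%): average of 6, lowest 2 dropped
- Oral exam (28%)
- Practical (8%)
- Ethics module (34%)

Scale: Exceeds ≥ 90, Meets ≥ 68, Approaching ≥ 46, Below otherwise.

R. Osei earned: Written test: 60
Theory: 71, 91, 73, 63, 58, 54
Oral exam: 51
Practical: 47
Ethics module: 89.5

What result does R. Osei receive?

Theory: drop 54, 58 → average of remaining 4 = 298/4 = 74.5
Weighted total:
  Written test 60 × 0.13 = 7.8
  Theory 74.5 × 0.17 = 12.665
  Oral exam 51 × 0.28 = 14.28
  Practical 47 × 0.08 = 3.76
  Ethics module 89.5 × 0.34 = 30.43
Sum = 68.935
68.935 is ≥ 68 and < 90 → Meets

Meets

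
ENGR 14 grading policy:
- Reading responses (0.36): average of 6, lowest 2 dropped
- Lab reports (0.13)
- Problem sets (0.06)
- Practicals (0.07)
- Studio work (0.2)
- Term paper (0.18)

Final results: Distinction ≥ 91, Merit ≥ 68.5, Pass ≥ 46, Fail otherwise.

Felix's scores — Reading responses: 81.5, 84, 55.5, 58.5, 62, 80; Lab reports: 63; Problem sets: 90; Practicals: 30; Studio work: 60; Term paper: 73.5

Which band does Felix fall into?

Merit

Reading responses: drop 55.5, 58.5 → average of remaining 4 = 307.5/4 = 76.875
Weighted total:
  Reading responses 76.875 × 0.36 = 27.675
  Lab reports 63 × 0.13 = 8.19
  Problem sets 90 × 0.06 = 5.4
  Practicals 30 × 0.07 = 2.1
  Studio work 60 × 0.2 = 12
  Term paper 73.5 × 0.18 = 13.23
Sum = 68.595
68.595 is ≥ 68.5 and < 91 → Merit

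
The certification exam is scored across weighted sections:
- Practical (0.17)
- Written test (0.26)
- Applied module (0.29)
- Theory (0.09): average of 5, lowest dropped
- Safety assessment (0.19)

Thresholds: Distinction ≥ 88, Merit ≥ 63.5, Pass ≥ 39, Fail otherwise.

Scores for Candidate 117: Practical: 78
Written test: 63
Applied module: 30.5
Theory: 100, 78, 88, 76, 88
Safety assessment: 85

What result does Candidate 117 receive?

Theory: drop 76 → average of remaining 4 = 354/4 = 88.5
Weighted total:
  Practical 78 × 0.17 = 13.26
  Written test 63 × 0.26 = 16.38
  Applied module 30.5 × 0.29 = 8.845
  Theory 88.5 × 0.09 = 7.965
  Safety assessment 85 × 0.19 = 16.15
Sum = 62.6
62.6 is ≥ 39 and < 63.5 → Pass

Pass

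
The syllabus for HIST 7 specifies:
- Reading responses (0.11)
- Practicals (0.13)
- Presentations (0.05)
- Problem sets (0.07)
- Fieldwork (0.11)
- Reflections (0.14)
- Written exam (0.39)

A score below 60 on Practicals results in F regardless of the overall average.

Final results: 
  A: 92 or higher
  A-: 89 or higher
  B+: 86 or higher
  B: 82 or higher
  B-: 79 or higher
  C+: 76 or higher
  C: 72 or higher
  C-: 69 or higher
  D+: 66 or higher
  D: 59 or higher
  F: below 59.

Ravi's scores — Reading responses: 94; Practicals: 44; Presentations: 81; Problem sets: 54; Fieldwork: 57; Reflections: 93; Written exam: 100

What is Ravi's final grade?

Practicals score 44 < 60: minimum not met.
Weighted total:
  Reading responses 94 × 0.11 = 10.34
  Practicals 44 × 0.13 = 5.72
  Presentations 81 × 0.05 = 4.05
  Problem sets 54 × 0.07 = 3.78
  Fieldwork 57 × 0.11 = 6.27
  Reflections 93 × 0.14 = 13.02
  Written exam 100 × 0.39 = 39
Sum = 82.18
Because the Practicals minimum was not met, the result is F.

F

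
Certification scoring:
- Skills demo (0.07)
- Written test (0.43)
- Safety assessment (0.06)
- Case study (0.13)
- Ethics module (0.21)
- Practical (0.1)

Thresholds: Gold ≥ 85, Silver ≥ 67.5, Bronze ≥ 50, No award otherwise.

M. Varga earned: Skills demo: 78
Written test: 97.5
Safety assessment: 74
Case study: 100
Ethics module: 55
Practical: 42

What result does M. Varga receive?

Weighted total:
  Skills demo 78 × 0.07 = 5.46
  Written test 97.5 × 0.43 = 41.925
  Safety assessment 74 × 0.06 = 4.44
  Case study 100 × 0.13 = 13
  Ethics module 55 × 0.21 = 11.55
  Practical 42 × 0.1 = 4.2
Sum = 80.575
80.575 is ≥ 67.5 and < 85 → Silver

Silver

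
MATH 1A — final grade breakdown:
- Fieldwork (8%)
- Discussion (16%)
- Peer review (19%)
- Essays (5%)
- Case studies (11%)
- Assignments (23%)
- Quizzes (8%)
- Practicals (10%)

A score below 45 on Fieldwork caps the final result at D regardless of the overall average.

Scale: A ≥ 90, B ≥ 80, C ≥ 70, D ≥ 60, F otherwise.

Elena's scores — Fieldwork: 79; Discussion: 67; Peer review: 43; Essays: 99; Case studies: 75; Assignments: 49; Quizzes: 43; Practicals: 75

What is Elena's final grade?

Fieldwork score 79 ≥ 45: minimum met.
Weighted total:
  Fieldwork 79 × 0.08 = 6.32
  Discussion 67 × 0.16 = 10.72
  Peer review 43 × 0.19 = 8.17
  Essays 99 × 0.05 = 4.95
  Case studies 75 × 0.11 = 8.25
  Assignments 49 × 0.23 = 11.27
  Quizzes 43 × 0.08 = 3.44
  Practicals 75 × 0.1 = 7.5
Sum = 60.62
60.62 is ≥ 60 and < 70 → D

D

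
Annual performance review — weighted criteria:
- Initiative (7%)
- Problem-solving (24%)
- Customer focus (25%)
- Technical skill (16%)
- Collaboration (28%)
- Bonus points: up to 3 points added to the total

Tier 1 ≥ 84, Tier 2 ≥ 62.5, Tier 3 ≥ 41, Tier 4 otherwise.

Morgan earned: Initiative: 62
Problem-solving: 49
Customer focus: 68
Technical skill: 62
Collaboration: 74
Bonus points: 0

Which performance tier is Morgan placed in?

Tier 2

Weighted total:
  Initiative 62 × 0.07 = 4.34
  Problem-solving 49 × 0.24 = 11.76
  Customer focus 68 × 0.25 = 17
  Technical skill 62 × 0.16 = 9.92
  Collaboration 74 × 0.28 = 20.72
Sum = 63.74
Bonus points: 63.74 + 0 = 63.74
63.74 is ≥ 62.5 and < 84 → Tier 2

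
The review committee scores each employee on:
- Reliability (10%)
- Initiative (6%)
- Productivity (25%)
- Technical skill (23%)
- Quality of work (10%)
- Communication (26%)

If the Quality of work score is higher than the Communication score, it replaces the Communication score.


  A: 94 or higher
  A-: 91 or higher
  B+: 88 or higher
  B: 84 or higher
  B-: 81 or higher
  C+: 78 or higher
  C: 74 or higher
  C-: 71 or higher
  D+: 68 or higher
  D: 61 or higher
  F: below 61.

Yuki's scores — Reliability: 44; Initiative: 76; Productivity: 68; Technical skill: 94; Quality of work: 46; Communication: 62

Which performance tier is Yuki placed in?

D+

Quality of work (46) ≤ Communication (62), so Communication stays at 62.
Weighted total:
  Reliability 44 × 0.1 = 4.4
  Initiative 76 × 0.06 = 4.56
  Productivity 68 × 0.25 = 17
  Technical skill 94 × 0.23 = 21.62
  Quality of work 46 × 0.1 = 4.6
  Communication 62 × 0.26 = 16.12
Sum = 68.3
68.3 is ≥ 68 and < 71 → D+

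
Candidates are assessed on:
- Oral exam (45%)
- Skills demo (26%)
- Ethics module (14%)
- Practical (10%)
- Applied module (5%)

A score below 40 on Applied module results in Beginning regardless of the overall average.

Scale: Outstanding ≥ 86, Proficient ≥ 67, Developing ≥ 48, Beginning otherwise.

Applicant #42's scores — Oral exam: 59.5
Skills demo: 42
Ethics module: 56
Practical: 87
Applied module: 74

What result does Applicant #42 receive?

Applied module score 74 ≥ 40: minimum met.
Weighted total:
  Oral exam 59.5 × 0.45 = 26.775
  Skills demo 42 × 0.26 = 10.92
  Ethics module 56 × 0.14 = 7.84
  Practical 87 × 0.1 = 8.7
  Applied module 74 × 0.05 = 3.7
Sum = 57.935
57.935 is ≥ 48 and < 67 → Developing

Developing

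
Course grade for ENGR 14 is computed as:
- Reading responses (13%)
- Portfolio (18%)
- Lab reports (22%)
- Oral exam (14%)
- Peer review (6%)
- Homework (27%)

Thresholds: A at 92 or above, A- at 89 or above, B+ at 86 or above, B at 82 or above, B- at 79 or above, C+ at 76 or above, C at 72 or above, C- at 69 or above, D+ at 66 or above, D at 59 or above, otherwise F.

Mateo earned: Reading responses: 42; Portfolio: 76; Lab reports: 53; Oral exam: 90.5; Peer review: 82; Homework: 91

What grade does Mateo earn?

Weighted total:
  Reading responses 42 × 0.13 = 5.46
  Portfolio 76 × 0.18 = 13.68
  Lab reports 53 × 0.22 = 11.66
  Oral exam 90.5 × 0.14 = 12.67
  Peer review 82 × 0.06 = 4.92
  Homework 91 × 0.27 = 24.57
Sum = 72.96
72.96 is ≥ 72 and < 76 → C

C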